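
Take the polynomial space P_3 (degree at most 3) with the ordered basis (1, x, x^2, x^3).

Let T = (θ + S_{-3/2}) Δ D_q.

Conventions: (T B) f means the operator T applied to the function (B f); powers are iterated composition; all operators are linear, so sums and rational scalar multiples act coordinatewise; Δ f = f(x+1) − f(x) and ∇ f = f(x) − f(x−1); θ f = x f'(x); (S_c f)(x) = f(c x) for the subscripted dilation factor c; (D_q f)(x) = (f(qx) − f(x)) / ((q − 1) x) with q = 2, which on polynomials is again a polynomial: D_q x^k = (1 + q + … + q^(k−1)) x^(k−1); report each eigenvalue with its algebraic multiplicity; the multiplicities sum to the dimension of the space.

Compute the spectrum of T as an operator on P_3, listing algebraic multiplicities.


λ = 0 (multiplicity 4)

image of 1: 0
image of x: 0
image of x^2: 3
image of x^3: -7x + 7
the matrix is upper triangular; its diagonal is (0, 0, 0, 0)
for a triangular matrix the eigenvalues are the diagonal entries, with algebraic multiplicity their repetition count


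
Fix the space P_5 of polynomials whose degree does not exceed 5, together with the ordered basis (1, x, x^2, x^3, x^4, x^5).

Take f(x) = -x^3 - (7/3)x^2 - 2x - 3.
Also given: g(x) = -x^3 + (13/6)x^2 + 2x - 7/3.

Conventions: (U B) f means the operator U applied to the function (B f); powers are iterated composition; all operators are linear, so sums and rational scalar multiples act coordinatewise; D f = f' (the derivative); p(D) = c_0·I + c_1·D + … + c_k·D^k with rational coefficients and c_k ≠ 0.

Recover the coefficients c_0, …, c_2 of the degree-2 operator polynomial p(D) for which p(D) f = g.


p(D) = I − (3/2)·D + (1/2)·D^2, i.e. c_0 = 1, c_1 = -3/2, c_2 = 1/2

D^0 f = -x^3 - (7/3)x^2 - 2x - 3
D^1 f = -3x^2 - (14/3)x - 2
D^2 f = -6x - 14/3
matching coefficients of g against c_0 f + c_1 Df + … from the top degree down determines the c_i
solution: c_0 = 1, c_1 = -3/2, c_2 = 1/2


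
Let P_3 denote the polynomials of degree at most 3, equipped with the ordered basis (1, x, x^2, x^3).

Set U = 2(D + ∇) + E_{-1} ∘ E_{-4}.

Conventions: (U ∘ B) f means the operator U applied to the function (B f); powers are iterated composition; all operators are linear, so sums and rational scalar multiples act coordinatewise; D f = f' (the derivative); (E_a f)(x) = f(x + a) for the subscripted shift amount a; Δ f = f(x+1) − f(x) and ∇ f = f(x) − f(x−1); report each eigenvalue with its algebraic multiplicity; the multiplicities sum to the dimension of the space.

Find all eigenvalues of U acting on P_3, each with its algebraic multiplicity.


λ = 1 (multiplicity 4)

image of 1: 1
image of x: x - 1
image of x^2: x^2 - 2x + 23
image of x^3: x^3 - 3x^2 + 69x - 123
the matrix is upper triangular; its diagonal is (1, 1, 1, 1)
for a triangular matrix the eigenvalues are the diagonal entries, with algebraic multiplicity their repetition count


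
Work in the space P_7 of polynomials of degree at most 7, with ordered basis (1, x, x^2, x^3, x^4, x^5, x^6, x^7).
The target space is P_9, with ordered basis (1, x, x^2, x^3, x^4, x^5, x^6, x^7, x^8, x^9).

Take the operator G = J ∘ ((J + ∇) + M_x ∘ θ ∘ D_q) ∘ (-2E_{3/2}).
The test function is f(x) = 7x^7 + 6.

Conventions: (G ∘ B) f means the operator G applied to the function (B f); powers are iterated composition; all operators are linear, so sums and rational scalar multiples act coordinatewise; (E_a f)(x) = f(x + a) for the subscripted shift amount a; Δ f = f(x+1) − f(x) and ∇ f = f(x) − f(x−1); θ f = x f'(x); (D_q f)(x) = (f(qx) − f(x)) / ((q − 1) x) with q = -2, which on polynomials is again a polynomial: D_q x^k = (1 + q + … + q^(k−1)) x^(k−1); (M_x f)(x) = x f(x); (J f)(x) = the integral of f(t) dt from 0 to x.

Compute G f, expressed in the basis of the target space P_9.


g(x) = -(7/36)x^9 - (3633/8)x^8 + (8701/4)x^7 - (40033/8)x^6 + (144599/32)x^5 - (289247/64)x^4 - (11711/64)x^3 - (87421/128)x^2 - (7651/32)x

E_{3/2} f = 7x^7 + (147/2)x^6 + (1323/4)x^5 + (6615/8)x^4 + (19845/16)x^3 + (35721/32)x^2 + (35721/64)x + 16077/128
(-2E_{3/2}) f = -14x^7 - 147x^6 - (1323/2)x^5 - (6615/4)x^4 - (19845/8)x^3 - (35721/16)x^2 - (35721/32)x - 16077/64
J (-2E_{3/2}) f = -(7/4)x^8 - 21x^7 - (441/4)x^6 - (1323/4)x^5 - (19845/32)x^4 - (11907/16)x^3 - (35721/64)x^2 - (16077/64)x
∇ (-2E_{3/2}) f = -98x^6 - 588x^5 - (3185/2)x^4 - 2450x^3 - (17787/8)x^2 - (4459/4)x - 7651/32
(J + ∇) (-2E_{3/2}) f = -(7/4)x^8 - 21x^7 - (833/4)x^6 - (3675/4)x^5 - (70805/32)x^4 - (51107/16)x^3 - (178017/64)x^2 - (87421/64)x - 7651/32
D_q (-2E_{3/2}) f = -602x^6 + 3087x^5 - (14553/2)x^4 + (33075/4)x^3 - (59535/8)x^2 + (35721/16)x - 35721/32
θ D_q (-2E_{3/2}) f = -3612x^6 + 15435x^5 - 29106x^4 + (99225/4)x^3 - (59535/4)x^2 + (35721/16)x
M_x θ D_q (-2E_{3/2}) f = -3612x^7 + 15435x^6 - 29106x^5 + (99225/4)x^4 - (59535/4)x^3 + (35721/16)x^2
((J + ∇) + M_x ∘ θ ∘ D_q) (-2E_{3/2}) f = -(7/4)x^8 - 3633x^7 + (60907/4)x^6 - (120099/4)x^5 + (722995/32)x^4 - (289247/16)x^3 - (35133/64)x^2 - (87421/64)x - 7651/32
J ((J + ∇) + M_x ∘ θ ∘ D_q) (-2E_{3/2}) f = -(7/36)x^9 - (3633/8)x^8 + (8701/4)x^7 - (40033/8)x^6 + (144599/32)x^5 - (289247/64)x^4 - (11711/64)x^3 - (87421/128)x^2 - (7651/32)x


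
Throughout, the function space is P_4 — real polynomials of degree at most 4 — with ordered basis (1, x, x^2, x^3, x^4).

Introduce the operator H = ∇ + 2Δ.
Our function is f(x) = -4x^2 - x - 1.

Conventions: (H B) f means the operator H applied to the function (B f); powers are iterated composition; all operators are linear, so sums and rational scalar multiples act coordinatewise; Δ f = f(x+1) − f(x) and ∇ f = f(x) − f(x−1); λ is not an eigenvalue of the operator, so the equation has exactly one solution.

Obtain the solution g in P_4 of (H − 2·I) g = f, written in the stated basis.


the image equals g(x) = 2x^2 + (13/2)x + 45/4

write g with unknown coordinates in the stated basis and equate coefficients in (H − 2·I) g = f
solving from the highest basis element down gives g = 2x^2 + (13/2)x + 45/4
check: H g = 12x + 43/2
so H g − 2·g = -4x^2 - x - 1 = f ✓


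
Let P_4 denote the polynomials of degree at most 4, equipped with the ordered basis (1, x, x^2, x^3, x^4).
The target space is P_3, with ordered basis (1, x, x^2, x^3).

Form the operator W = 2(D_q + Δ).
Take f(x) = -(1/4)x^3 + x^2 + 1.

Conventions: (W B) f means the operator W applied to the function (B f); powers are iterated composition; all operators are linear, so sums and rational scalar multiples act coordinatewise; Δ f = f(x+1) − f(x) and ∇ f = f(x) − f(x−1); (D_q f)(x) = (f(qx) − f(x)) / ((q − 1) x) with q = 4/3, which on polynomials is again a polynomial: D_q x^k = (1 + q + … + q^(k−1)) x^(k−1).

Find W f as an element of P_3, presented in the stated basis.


the image equals g(x) = -(32/9)x^2 + (43/6)x + 3/2

D_q f = -(37/36)x^2 + (7/3)x
Δ f = -(3/4)x^2 + (5/4)x + 3/4
(D_q + Δ) f = -(16/9)x^2 + (43/12)x + 3/4
(2(D_q + Δ)) f = -(32/9)x^2 + (43/6)x + 3/2


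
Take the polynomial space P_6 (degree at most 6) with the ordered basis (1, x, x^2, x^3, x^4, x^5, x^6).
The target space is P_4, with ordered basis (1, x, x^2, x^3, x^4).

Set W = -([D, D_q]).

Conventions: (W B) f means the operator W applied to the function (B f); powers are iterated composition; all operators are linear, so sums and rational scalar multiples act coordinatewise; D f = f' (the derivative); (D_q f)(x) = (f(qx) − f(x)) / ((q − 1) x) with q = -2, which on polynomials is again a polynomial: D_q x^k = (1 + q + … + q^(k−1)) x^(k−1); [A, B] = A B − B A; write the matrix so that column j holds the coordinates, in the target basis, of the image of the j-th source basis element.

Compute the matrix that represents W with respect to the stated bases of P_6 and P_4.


the matrix is [[0, 0, 3, 0, 0, 0, 0]; [0, 0, 0, -9, 0, 0, 0]; [0, 0, 0, 0, 27, 0, 0]; [0, 0, 0, 0, 0, -69, 0]; [0, 0, 0, 0, 0, 0, 171]] (rows listed top to bottom)

image of 1: 0
image of x: 0
image of x^2: 3
image of x^3: -9x
image of x^4: 27x^2
image of x^5: -69x^3
image of x^6: 171x^4
each image's coordinates form column j of the matrix


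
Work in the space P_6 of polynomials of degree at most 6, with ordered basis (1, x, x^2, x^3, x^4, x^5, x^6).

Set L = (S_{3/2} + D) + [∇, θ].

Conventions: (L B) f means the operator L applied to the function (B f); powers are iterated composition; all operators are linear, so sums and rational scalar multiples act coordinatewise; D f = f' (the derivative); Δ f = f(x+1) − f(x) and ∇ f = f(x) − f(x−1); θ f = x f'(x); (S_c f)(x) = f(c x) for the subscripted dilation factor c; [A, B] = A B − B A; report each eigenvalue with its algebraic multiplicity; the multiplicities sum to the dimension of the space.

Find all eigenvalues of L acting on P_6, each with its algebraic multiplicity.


image of 1: 1
image of x: (3/2)x + 2
image of x^2: (9/4)x^2 + 4x - 2
image of x^3: (27/8)x^3 + 6x^2 - 6x + 3
image of x^4: (81/16)x^4 + 8x^3 - 12x^2 + 12x - 4
image of x^5: (243/32)x^5 + 10x^4 - 20x^3 + 30x^2 - 20x + 5
image of x^6: (729/64)x^6 + 12x^5 - 30x^4 + 60x^3 - 60x^2 + 30x - 6
the matrix is upper triangular; its diagonal is (1, 3/2, 9/4, 27/8, 81/16, 243/32, 729/64)
for a triangular matrix the eigenvalues are the diagonal entries, with algebraic multiplicity their repetition count

λ = 1 (multiplicity 1), λ = 3/2 (multiplicity 1), λ = 9/4 (multiplicity 1), λ = 27/8 (multiplicity 1), λ = 81/16 (multiplicity 1), λ = 243/32 (multiplicity 1), λ = 729/64 (multiplicity 1)


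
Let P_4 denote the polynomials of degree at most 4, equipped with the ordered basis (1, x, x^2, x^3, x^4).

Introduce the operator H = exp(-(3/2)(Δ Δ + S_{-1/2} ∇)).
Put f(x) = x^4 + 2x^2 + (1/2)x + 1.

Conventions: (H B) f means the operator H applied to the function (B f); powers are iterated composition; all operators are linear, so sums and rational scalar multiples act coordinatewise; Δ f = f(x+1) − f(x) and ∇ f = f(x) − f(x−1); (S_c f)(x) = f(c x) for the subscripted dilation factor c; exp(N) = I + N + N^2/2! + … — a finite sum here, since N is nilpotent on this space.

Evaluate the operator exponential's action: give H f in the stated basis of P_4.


order-1 term: (3/4)x^3 - (63/4)x^2 - 30x - 93/4
order-2 term: -(27/64)x^2 - (513/32)x + 243/8
order-3 term: -(27/128)x + 1053/128
order-4 term: 81/1024
the series for exp(-(3/2)(Δ Δ + S_{-1/2} ∇)) f terminates at order 4
exp(-(3/2)(Δ Δ + S_{-1/2} ∇)) f = x^4 + (3/4)x^3 - (907/64)x^2 - (5855/128)x + 16825/1024

the result is g(x) = x^4 + (3/4)x^3 - (907/64)x^2 - (5855/128)x + 16825/1024


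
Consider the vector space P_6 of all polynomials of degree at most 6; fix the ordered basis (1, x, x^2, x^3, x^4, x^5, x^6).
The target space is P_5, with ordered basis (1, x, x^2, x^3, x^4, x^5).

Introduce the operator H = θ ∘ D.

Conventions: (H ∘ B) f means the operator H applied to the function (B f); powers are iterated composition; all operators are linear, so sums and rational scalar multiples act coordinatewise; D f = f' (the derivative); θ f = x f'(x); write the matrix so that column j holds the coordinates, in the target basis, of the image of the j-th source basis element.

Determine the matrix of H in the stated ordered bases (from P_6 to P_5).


image of 1: 0
image of x: 0
image of x^2: 2x
image of x^3: 6x^2
image of x^4: 12x^3
image of x^5: 20x^4
image of x^6: 30x^5
each image's coordinates form column j of the matrix

the matrix is [[0, 0, 0, 0, 0, 0, 0]; [0, 0, 2, 0, 0, 0, 0]; [0, 0, 0, 6, 0, 0, 0]; [0, 0, 0, 0, 12, 0, 0]; [0, 0, 0, 0, 0, 20, 0]; [0, 0, 0, 0, 0, 0, 30]] (rows listed top to bottom)


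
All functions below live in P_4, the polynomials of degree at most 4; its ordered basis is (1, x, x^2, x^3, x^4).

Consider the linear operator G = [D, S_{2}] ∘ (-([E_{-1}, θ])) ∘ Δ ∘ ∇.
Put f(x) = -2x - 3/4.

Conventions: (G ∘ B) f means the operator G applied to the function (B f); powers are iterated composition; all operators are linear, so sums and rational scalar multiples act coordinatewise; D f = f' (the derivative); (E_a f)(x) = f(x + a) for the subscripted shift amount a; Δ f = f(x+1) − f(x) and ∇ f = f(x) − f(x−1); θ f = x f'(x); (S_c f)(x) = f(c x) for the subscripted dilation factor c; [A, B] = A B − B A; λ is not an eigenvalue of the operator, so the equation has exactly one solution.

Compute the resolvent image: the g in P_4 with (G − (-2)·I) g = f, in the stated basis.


write g with unknown coordinates in the stated basis and equate coefficients in (G − (-2)·I) g = f
solving from the highest basis element down gives g = -x - 3/8
check: G g = 0
so G g − (-2)·g = -2x - 3/4 = f ✓

g(x) = -x - 3/8


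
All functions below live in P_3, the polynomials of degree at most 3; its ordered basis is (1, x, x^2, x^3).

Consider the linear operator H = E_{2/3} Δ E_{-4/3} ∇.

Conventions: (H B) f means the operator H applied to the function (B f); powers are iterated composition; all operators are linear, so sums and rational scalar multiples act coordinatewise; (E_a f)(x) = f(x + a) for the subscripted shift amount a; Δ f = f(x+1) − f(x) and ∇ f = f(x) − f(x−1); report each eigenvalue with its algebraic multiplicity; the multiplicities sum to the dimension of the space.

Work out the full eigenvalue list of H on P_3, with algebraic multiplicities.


image of 1: 0
image of x: 0
image of x^2: 2
image of x^3: 6x - 4
the matrix is upper triangular; its diagonal is (0, 0, 0, 0)
for a triangular matrix the eigenvalues are the diagonal entries, with algebraic multiplicity their repetition count

λ = 0 (multiplicity 4)


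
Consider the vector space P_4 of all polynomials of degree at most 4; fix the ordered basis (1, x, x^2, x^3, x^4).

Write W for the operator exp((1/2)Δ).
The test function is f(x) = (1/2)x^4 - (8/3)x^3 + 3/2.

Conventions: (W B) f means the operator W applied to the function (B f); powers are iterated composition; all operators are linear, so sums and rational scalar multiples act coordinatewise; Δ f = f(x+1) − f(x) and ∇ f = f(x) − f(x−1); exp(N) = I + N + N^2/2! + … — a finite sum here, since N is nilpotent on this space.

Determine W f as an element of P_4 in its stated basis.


the result is g(x) = (1/2)x^4 - (5/3)x^3 - (7/4)x^2 - (13/4)x - 61/96

order-1 term: x^3 - (5/2)x^2 - 3x - 13/12
order-2 term: (3/4)x^2 - (1/2)x - 9/8
order-3 term: (1/4)x + 1/24
order-4 term: 1/32
the series for exp((1/2)Δ) f terminates at order 4
exp((1/2)Δ) f = (1/2)x^4 - (5/3)x^3 - (7/4)x^2 - (13/4)x - 61/96


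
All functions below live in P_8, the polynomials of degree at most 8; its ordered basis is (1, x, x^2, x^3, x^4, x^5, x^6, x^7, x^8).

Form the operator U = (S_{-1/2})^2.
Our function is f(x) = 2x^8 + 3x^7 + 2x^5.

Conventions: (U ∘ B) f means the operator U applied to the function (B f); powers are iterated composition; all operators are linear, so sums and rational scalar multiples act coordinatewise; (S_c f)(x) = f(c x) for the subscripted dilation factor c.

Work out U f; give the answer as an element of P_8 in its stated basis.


S_{-1/2} f = (1/128)x^8 - (3/128)x^7 - (1/16)x^5
S_{-1/2} S_{-1/2} f = (1/32768)x^8 + (3/16384)x^7 + (1/512)x^5

the image equals g(x) = (1/32768)x^8 + (3/16384)x^7 + (1/512)x^5


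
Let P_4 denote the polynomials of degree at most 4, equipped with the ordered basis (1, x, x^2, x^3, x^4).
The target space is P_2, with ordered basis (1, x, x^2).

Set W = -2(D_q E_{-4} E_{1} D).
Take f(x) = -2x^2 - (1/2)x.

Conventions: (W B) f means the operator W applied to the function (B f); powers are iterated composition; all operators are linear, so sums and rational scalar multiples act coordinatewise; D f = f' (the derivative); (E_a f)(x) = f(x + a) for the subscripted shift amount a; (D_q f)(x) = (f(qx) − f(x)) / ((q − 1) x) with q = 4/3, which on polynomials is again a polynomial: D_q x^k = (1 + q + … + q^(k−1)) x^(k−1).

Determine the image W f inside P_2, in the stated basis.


D f = -4x - 1/2
E_{1} D f = -4x - 9/2
E_{-4} E_{1} D f = -4x + 23/2
D_q (E_{-4} E_{1}) D f = -4
(-2(D_q E_{-4} E_{1} D)) f = 8

g(x) = 8


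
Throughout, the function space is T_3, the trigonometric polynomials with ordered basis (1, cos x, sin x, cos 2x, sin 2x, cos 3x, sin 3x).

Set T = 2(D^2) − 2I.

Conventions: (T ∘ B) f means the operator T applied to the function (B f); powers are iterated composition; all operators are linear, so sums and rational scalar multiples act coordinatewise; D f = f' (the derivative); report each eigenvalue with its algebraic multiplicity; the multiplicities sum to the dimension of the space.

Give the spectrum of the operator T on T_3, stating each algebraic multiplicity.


λ = -20 (multiplicity 2), λ = -10 (multiplicity 2), λ = -4 (multiplicity 2), λ = -2 (multiplicity 1)

image of 1: -2
image of cos x: -4cos x
image of sin x: -4sin x
image of cos 2x: -10cos 2x
image of sin 2x: -10sin 2x
image of cos 3x: -20cos 3x
image of sin 3x: -20sin 3x
the matrix is diagonal; its diagonal is (-2, -4, -4, -10, -10, -20, -20)
for a triangular matrix the eigenvalues are the diagonal entries, with algebraic multiplicity their repetition count


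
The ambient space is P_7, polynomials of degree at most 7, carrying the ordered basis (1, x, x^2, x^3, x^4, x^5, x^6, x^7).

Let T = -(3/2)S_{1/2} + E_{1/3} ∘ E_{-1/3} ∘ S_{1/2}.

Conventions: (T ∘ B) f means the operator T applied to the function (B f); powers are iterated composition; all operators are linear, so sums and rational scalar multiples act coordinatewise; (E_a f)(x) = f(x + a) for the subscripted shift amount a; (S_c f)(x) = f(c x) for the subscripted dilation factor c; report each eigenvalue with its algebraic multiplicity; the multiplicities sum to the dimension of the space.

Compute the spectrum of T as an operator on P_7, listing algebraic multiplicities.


λ = -1/2 (multiplicity 1), λ = -1/4 (multiplicity 1), λ = -1/8 (multiplicity 1), λ = -1/16 (multiplicity 1), λ = -1/32 (multiplicity 1), λ = -1/64 (multiplicity 1), λ = -1/128 (multiplicity 1), λ = -1/256 (multiplicity 1)

image of 1: -1/2
image of x: -(1/4)x
image of x^2: -(1/8)x^2
image of x^3: -(1/16)x^3
image of x^4: -(1/32)x^4
image of x^5: -(1/64)x^5
image of x^6: -(1/128)x^6
image of x^7: -(1/256)x^7
the matrix is upper triangular; its diagonal is (-1/2, -1/4, -1/8, -1/16, -1/32, -1/64, -1/128, -1/256)
for a triangular matrix the eigenvalues are the diagonal entries, with algebraic multiplicity their repetition count


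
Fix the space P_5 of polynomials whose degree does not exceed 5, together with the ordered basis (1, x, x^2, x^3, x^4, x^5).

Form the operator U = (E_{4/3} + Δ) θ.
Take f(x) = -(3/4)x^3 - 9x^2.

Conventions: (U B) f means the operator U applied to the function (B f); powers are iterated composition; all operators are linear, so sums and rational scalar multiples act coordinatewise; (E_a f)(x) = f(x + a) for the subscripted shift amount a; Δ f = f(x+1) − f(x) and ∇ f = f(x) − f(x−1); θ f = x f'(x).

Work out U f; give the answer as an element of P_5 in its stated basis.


θ f = -(9/4)x^3 - 18x^2
E_{4/3} θ f = -(9/4)x^3 - 27x^2 - 60x - 112/3
Δ θ f = -(27/4)x^2 - (171/4)x - 81/4
(E_{4/3} + Δ) θ f = -(9/4)x^3 - (135/4)x^2 - (411/4)x - 691/12

the result is g(x) = -(9/4)x^3 - (135/4)x^2 - (411/4)x - 691/12


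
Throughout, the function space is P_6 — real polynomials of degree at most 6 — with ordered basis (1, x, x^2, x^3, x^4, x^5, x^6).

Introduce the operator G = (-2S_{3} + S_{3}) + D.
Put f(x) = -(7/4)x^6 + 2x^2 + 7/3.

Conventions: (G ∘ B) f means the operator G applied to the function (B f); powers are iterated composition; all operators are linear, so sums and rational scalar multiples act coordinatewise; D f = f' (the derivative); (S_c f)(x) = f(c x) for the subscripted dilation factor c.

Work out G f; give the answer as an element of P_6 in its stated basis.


S_{3} f = -(5103/4)x^6 + 18x^2 + 7/3
(-2S_{3}) f = (5103/2)x^6 - 36x^2 - 14/3
S_{3} f = -(5103/4)x^6 + 18x^2 + 7/3
(-2S_{3} + S_{3}) f = (5103/4)x^6 - 18x^2 - 7/3
D f = -(21/2)x^5 + 4x
((-2S_{3} + S_{3}) + D) f = (5103/4)x^6 - (21/2)x^5 - 18x^2 + 4x - 7/3

the image equals g(x) = (5103/4)x^6 - (21/2)x^5 - 18x^2 + 4x - 7/3


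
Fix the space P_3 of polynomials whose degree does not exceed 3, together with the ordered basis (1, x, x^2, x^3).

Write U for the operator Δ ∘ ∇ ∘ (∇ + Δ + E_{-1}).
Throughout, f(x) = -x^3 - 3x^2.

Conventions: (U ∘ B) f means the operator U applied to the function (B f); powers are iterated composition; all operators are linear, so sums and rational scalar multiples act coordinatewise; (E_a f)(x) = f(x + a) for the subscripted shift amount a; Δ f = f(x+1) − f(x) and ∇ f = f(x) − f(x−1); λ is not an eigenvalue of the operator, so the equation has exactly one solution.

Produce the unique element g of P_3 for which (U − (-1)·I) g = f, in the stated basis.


write g with unknown coordinates in the stated basis and equate coefficients in (U − (-1)·I) g = f
solving from the highest basis element down gives g = -x^3 - 3x^2 + 6x + 12
check: U g = -6x - 12
so U g − (-1)·g = -x^3 - 3x^2 = f ✓

the image equals g(x) = -x^3 - 3x^2 + 6x + 12


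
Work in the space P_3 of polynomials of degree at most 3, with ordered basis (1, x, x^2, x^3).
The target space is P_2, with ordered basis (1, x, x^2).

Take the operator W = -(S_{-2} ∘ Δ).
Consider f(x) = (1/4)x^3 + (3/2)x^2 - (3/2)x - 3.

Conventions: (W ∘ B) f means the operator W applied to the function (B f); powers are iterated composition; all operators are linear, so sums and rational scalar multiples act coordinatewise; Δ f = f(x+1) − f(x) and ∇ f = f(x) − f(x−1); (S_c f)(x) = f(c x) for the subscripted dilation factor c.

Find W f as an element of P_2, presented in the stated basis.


Δ f = (3/4)x^2 + (15/4)x + 1/4
S_{-2} Δ f = 3x^2 - (15/2)x + 1/4
(-(S_{-2} ∘ Δ)) f = -3x^2 + (15/2)x - 1/4

the result is g(x) = -3x^2 + (15/2)x - 1/4


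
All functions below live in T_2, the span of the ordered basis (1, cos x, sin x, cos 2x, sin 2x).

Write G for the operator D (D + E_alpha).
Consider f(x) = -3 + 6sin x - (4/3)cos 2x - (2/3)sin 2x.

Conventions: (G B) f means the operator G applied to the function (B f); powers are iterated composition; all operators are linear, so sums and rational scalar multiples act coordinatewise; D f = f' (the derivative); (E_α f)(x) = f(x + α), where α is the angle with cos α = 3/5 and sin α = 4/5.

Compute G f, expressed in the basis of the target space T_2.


g(x) = (18/5)cos x - (54/5)sin x + (124/15)cos 2x + (16/5)sin 2x

D f = 6cos x - (4/3)cos 2x + (8/3)sin 2x
E_alpha f = -3 + (24/5)cos x + (18/5)sin x - (4/15)cos 2x + (22/15)sin 2x
(D + E_alpha) f = -3 + (54/5)cos x + (18/5)sin x - (8/5)cos 2x + (62/15)sin 2x
D (D + E_alpha) f = (18/5)cos x - (54/5)sin x + (124/15)cos 2x + (16/5)sin 2x


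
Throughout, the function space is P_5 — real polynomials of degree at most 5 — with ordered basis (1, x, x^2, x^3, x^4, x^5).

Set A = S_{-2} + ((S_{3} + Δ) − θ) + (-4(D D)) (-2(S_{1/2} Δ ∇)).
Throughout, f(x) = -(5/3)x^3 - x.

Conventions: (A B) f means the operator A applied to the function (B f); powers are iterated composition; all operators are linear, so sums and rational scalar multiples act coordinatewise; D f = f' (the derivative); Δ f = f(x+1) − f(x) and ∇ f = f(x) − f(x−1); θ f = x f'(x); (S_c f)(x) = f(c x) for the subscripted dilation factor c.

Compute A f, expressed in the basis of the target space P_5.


the result is g(x) = -(80/3)x^3 - 5x^2 - 5x - 8/3

S_{-2} f = (40/3)x^3 + 2x
S_{3} f = -45x^3 - 3x
Δ f = -5x^2 - 5x - 8/3
(S_{3} + Δ) f = -45x^3 - 5x^2 - 8x - 8/3
θ f = -5x^3 - x
(-θ) f = 5x^3 + x
((S_{3} + Δ) − θ) f = -40x^3 - 5x^2 - 7x - 8/3
∇ f = -5x^2 + 5x - 8/3
Δ ∇ f = -10x
S_{1/2} Δ ∇ f = -5x
(-2(S_{1/2} Δ ∇)) f = 10x
D (-2(S_{1/2} Δ ∇)) f = 10
D D (-2(S_{1/2} Δ ∇)) f = 0
(-4(D D)) (-2(S_{1/2} Δ ∇)) f = 0
(S_{-2} + ((S_{3} + Δ) − θ) + (-4(D D)) (-2(S_{1/2} Δ ∇))) f = -(80/3)x^3 - 5x^2 - 5x - 8/3


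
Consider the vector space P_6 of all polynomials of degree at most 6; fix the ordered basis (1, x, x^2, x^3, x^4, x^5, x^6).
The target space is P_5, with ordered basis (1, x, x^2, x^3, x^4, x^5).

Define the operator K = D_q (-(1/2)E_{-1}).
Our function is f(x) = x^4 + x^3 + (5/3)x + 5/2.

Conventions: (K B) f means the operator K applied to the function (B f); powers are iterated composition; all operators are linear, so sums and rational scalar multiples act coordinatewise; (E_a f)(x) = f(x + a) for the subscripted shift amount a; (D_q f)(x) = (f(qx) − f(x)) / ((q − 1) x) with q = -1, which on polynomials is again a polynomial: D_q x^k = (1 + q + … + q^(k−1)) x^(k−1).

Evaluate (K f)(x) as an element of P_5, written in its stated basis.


E_{-1} f = x^4 - 3x^3 + 3x^2 + (2/3)x + 5/6
(-(1/2)E_{-1}) f = -(1/2)x^4 + (3/2)x^3 - (3/2)x^2 - (1/3)x - 5/12
D_q (-(1/2)E_{-1}) f = (3/2)x^2 - 1/3

g(x) = (3/2)x^2 - 1/3


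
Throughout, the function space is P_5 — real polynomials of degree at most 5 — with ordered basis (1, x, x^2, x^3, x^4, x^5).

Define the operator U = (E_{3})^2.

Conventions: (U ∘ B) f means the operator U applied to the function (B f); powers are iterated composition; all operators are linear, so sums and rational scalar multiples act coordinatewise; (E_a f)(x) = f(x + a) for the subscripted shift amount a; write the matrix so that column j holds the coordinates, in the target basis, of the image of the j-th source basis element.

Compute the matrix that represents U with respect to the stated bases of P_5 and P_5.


image of 1: 1
image of x: x + 6
image of x^2: x^2 + 12x + 36
image of x^3: x^3 + 18x^2 + 108x + 216
image of x^4: x^4 + 24x^3 + 216x^2 + 864x + 1296
image of x^5: x^5 + 30x^4 + 360x^3 + 2160x^2 + 6480x + 7776
each image's coordinates form column j of the matrix

the matrix is [[1, 6, 36, 216, 1296, 7776]; [0, 1, 12, 108, 864, 6480]; [0, 0, 1, 18, 216, 2160]; [0, 0, 0, 1, 24, 360]; [0, 0, 0, 0, 1, 30]; [0, 0, 0, 0, 0, 1]] (rows listed top to bottom)


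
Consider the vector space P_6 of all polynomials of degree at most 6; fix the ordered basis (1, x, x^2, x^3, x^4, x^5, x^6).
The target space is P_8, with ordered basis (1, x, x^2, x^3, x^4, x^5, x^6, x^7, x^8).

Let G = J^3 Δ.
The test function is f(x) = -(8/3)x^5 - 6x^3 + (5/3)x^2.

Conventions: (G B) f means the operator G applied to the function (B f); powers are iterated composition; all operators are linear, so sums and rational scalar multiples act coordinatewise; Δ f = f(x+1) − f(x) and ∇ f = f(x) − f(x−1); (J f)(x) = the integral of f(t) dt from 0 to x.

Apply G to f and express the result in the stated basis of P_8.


Δ f = -(40/3)x^4 - (80/3)x^3 - (134/3)x^2 - 28x - 7
J Δ f = -(8/3)x^5 - (20/3)x^4 - (134/9)x^3 - 14x^2 - 7x
J J Δ f = -(4/9)x^6 - (4/3)x^5 - (67/18)x^4 - (14/3)x^3 - (7/2)x^2
J J J Δ f = -(4/63)x^7 - (2/9)x^6 - (67/90)x^5 - (7/6)x^4 - (7/6)x^3

g(x) = -(4/63)x^7 - (2/9)x^6 - (67/90)x^5 - (7/6)x^4 - (7/6)x^3


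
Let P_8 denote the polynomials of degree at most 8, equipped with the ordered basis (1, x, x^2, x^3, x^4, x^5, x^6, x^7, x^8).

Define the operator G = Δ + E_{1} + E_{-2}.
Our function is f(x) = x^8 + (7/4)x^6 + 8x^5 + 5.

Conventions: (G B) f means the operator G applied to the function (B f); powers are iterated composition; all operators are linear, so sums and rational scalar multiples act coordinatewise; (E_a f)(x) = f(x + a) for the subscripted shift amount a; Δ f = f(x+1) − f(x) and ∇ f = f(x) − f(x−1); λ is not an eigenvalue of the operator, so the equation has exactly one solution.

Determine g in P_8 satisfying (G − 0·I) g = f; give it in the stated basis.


write g with unknown coordinates in the stated basis and equate coefficients in (G − 0·I) g = f
solving from the highest basis element down gives g = (1/2)x^8 - (329/8)x^6 + 88x^5 + (12285/8)x^4 - (9375/2)x^3 - (159291/8)x^2 + (212823/4)x + 275729/8
check: G g = x^8 + (7/4)x^6 + 8x^5 + 5
so G g − 0·g = x^8 + (7/4)x^6 + 8x^5 + 5 = f ✓

the image equals g(x) = (1/2)x^8 - (329/8)x^6 + 88x^5 + (12285/8)x^4 - (9375/2)x^3 - (159291/8)x^2 + (212823/4)x + 275729/8


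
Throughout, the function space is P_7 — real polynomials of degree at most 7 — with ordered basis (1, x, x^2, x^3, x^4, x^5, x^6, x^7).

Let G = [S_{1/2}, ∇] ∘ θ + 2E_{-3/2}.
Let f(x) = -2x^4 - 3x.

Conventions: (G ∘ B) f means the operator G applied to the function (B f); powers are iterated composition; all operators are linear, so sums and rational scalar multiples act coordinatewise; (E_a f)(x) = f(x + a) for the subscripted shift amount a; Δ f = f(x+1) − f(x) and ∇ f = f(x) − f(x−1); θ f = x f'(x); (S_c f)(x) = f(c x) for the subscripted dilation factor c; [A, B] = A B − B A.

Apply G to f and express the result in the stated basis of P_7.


g(x) = -4x^4 + 22x^3 - 45x^2 + 34x - 21/4

θ f = -8x^4 - 3x
∇ θ f = -32x^3 + 48x^2 - 32x + 5
S_{1/2} ∇ θ f = -4x^3 + 12x^2 - 16x + 5
S_{1/2} θ f = -(1/2)x^4 - (3/2)x
∇ S_{1/2} θ f = -2x^3 + 3x^2 - 2x - 1
[S_{1/2}, ∇] θ f = -2x^3 + 9x^2 - 14x + 6
E_{-3/2} f = -2x^4 + 12x^3 - 27x^2 + 24x - 45/8
(2E_{-3/2}) f = -4x^4 + 24x^3 - 54x^2 + 48x - 45/4
([S_{1/2}, ∇] ∘ θ + 2E_{-3/2}) f = -4x^4 + 22x^3 - 45x^2 + 34x - 21/4


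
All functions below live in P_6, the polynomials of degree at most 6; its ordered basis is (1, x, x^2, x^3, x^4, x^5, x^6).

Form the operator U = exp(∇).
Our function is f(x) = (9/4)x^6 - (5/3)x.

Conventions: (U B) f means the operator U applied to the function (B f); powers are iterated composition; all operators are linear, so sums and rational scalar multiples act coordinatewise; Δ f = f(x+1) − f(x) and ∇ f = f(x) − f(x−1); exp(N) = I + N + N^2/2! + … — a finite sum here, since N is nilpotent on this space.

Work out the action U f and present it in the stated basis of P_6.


order-1 term: (27/2)x^5 - (135/4)x^4 + 45x^3 - (135/4)x^2 + (27/2)x - 47/12
order-2 term: (135/4)x^4 - 135x^3 + (945/4)x^2 - (405/2)x + 279/4
order-3 term: 45x^3 - (405/2)x^2 + (675/2)x - 405/2
order-4 term: (135/4)x^2 - 135x + 585/4
order-5 term: (27/2)x - 135/4
order-6 term: 9/4
the series for exp(∇) f terminates at order 6
exp(∇) f = (9/4)x^6 + (27/2)x^5 - 45x^3 + (135/4)x^2 + (76/3)x - 263/12

g(x) = (9/4)x^6 + (27/2)x^5 - 45x^3 + (135/4)x^2 + (76/3)x - 263/12


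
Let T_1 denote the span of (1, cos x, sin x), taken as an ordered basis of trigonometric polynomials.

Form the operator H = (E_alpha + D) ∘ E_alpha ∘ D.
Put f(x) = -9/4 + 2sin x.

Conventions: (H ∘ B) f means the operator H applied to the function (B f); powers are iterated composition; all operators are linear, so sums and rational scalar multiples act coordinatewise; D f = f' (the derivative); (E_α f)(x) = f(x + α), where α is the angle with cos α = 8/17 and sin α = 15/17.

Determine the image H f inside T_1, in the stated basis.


the result is g(x) = -(832/289)cos x - (752/289)sin x

D f = 2cos x
E_alpha D f = (16/17)cos x - (30/17)sin x
E_alpha (E_alpha ∘ D) f = -(322/289)cos x - (480/289)sin x
D (E_alpha ∘ D) f = -(30/17)cos x - (16/17)sin x
(E_alpha + D) (E_alpha ∘ D) f = -(832/289)cos x - (752/289)sin x


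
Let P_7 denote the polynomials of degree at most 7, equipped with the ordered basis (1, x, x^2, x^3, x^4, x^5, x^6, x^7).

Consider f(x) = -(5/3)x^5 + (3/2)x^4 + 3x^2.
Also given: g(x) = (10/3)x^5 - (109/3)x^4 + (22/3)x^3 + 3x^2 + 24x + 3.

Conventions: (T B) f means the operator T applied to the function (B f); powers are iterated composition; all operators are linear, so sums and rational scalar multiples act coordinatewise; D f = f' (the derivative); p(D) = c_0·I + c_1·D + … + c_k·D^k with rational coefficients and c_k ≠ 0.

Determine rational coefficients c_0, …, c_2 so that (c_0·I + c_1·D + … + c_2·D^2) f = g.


D^0 f = -(5/3)x^5 + (3/2)x^4 + 3x^2
D^1 f = -(25/3)x^4 + 6x^3 + 6x
D^2 f = -(100/3)x^3 + 18x^2 + 6
matching coefficients of g against c_0 f + c_1 Df + … from the top degree down determines the c_i
solution: c_0 = -2, c_1 = 4, c_2 = 1/2

p(D) = -2·I + 4·D + (1/2)·D^2, i.e. c_0 = -2, c_1 = 4, c_2 = 1/2


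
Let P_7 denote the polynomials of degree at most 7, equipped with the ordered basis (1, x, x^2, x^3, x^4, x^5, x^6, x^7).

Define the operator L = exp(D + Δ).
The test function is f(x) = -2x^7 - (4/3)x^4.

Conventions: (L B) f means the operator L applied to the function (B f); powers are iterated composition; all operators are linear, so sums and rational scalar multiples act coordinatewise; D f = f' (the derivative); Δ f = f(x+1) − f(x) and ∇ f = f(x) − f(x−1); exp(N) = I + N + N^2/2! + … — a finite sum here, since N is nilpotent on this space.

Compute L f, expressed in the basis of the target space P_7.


g(x) = -2x^7 - 28x^6 - 210x^5 - (3154/3)x^4 - (10952/3)x^3 - 8566x^2 - 12358x - 25048/3

order-1 term: -28x^6 - 42x^5 - 70x^4 - (242/3)x^3 - 50x^2 - (58/3)x - 10/3
order-2 term: -168x^5 - 420x^4 - 770x^3 - 872x^2 - 550x - 464/3
order-3 term: -560x^4 - 1680x^3 - 2940x^2 - (8318/3)x - 1110
order-4 term: -1120x^3 - 3360x^2 - 4760x - 8044/3
order-5 term: -1344x^2 - 3360x - 2800
order-6 term: -896x - 1344
order-7 term: -256
the series for exp(D + Δ) f terminates at order 7
exp(D + Δ) f = -2x^7 - 28x^6 - 210x^5 - (3154/3)x^4 - (10952/3)x^3 - 8566x^2 - 12358x - 25048/3


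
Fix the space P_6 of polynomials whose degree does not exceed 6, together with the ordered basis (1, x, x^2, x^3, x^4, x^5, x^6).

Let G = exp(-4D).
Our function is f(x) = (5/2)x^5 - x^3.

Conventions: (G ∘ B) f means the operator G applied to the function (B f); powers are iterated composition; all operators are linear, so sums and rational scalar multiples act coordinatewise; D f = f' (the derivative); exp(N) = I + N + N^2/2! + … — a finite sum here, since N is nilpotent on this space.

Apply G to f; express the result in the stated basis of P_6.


order-1 term: -50x^4 + 12x^2
order-2 term: 400x^3 - 48x
order-3 term: -1600x^2 + 64
order-4 term: 3200x
order-5 term: -2560
the series for exp(-4D) f terminates at order 5
exp(-4D) f = (5/2)x^5 - 50x^4 + 399x^3 - 1588x^2 + 3152x - 2496

g(x) = (5/2)x^5 - 50x^4 + 399x^3 - 1588x^2 + 3152x - 2496


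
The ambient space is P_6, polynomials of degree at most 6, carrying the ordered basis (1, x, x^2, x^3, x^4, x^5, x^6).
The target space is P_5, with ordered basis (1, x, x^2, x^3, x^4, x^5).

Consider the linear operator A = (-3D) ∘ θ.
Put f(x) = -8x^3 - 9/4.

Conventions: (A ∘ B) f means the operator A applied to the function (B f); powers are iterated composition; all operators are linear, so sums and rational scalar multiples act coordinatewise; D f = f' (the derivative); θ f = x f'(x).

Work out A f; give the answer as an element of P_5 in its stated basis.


θ f = -24x^3
D θ f = -72x^2
(-3D) θ f = 216x^2

g(x) = 216x^2


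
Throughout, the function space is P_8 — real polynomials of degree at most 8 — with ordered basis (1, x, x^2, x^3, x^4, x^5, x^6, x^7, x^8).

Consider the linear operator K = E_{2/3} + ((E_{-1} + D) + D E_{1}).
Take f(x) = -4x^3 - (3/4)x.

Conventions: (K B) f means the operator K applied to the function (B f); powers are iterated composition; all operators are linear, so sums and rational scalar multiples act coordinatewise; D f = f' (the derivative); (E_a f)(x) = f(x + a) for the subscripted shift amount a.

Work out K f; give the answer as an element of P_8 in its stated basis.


the image equals g(x) = -8x^3 - 20x^2 - (257/6)x - 1127/108

E_{2/3} f = -4x^3 - 8x^2 - (73/12)x - 91/54
E_{-1} f = -4x^3 + 12x^2 - (51/4)x + 19/4
D f = -12x^2 - 3/4
(E_{-1} + D) f = -4x^3 - (51/4)x + 4
E_{1} f = -4x^3 - 12x^2 - (51/4)x - 19/4
D E_{1} f = -12x^2 - 24x - 51/4
((E_{-1} + D) + D E_{1}) f = -4x^3 - 12x^2 - (147/4)x - 35/4
(E_{2/3} + ((E_{-1} + D) + D E_{1})) f = -8x^3 - 20x^2 - (257/6)x - 1127/108


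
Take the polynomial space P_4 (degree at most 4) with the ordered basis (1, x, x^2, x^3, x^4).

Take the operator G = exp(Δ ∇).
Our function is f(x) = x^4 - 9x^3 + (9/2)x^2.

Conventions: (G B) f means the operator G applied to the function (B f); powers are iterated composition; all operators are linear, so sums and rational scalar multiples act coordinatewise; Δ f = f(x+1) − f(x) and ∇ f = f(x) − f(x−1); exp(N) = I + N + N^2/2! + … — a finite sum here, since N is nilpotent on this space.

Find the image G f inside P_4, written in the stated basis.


the result is g(x) = x^4 - 9x^3 + (33/2)x^2 - 54x + 23

order-1 term: 12x^2 - 54x + 11
order-2 term: 12
the series for exp(Δ ∇) f terminates at order 2
exp(Δ ∇) f = x^4 - 9x^3 + (33/2)x^2 - 54x + 23


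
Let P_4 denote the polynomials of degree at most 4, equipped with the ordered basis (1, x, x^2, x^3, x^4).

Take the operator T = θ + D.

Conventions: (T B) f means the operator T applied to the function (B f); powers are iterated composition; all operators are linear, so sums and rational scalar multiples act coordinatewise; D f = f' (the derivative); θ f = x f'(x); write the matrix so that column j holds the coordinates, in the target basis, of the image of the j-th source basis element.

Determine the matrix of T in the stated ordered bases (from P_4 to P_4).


the matrix is [[0, 1, 0, 0, 0]; [0, 1, 2, 0, 0]; [0, 0, 2, 3, 0]; [0, 0, 0, 3, 4]; [0, 0, 0, 0, 4]] (rows listed top to bottom)

image of 1: 0
image of x: x + 1
image of x^2: 2x^2 + 2x
image of x^3: 3x^3 + 3x^2
image of x^4: 4x^4 + 4x^3
each image's coordinates form column j of the matrix


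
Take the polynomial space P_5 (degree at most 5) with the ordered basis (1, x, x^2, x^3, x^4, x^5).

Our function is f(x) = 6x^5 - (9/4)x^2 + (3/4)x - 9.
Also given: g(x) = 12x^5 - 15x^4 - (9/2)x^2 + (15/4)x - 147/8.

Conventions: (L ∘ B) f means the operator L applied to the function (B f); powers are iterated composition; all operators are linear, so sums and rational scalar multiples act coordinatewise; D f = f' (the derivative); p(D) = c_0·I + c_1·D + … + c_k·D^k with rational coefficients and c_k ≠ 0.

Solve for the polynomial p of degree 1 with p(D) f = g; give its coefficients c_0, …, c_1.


p(D) = 2·I − (1/2)·D, i.e. c_0 = 2, c_1 = -1/2

D^0 f = 6x^5 - (9/4)x^2 + (3/4)x - 9
D^1 f = 30x^4 - (9/2)x + 3/4
matching coefficients of g against c_0 f + c_1 Df + … from the top degree down determines the c_i
solution: c_0 = 2, c_1 = -1/2


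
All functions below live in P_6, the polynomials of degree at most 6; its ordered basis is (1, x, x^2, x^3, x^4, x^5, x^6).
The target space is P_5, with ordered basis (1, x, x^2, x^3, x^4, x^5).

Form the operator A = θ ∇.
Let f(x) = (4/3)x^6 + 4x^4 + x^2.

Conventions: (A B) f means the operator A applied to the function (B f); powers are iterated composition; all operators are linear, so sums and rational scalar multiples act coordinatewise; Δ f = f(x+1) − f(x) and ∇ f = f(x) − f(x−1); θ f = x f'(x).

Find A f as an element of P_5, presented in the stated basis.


∇ f = 8x^5 - 20x^4 + (128/3)x^3 - 44x^2 + 26x - 19/3
θ ∇ f = 40x^5 - 80x^4 + 128x^3 - 88x^2 + 26x

the image equals g(x) = 40x^5 - 80x^4 + 128x^3 - 88x^2 + 26x


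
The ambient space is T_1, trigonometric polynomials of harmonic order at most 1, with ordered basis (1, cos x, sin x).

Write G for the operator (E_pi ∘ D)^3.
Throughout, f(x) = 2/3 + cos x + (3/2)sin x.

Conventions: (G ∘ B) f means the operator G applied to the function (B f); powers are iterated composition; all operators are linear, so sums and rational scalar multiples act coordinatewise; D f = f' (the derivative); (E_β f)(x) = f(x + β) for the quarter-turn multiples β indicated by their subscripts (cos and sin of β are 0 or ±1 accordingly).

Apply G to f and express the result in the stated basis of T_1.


D f = (3/2)cos x - sin x
E_pi D f = -(3/2)cos x + sin x
D (E_pi ∘ D) f = cos x + (3/2)sin x
E_pi D (E_pi ∘ D) f = -cos x - (3/2)sin x
D (E_pi ∘ D) (E_pi ∘ D) f = -(3/2)cos x + sin x
E_pi D (E_pi ∘ D) (E_pi ∘ D) f = (3/2)cos x - sin x

g(x) = (3/2)cos x - sin x


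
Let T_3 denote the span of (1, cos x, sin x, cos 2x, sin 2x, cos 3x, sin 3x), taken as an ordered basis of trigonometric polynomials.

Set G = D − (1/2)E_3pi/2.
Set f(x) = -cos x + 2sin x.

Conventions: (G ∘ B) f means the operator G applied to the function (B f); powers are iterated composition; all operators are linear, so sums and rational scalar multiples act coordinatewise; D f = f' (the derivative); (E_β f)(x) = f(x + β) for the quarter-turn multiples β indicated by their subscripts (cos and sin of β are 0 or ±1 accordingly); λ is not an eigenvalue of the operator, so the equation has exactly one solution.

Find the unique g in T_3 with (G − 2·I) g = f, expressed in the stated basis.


the result is g(x) = -(4/25)cos x - (22/25)sin x

write g with unknown coordinates in the stated basis and equate coefficients in (G − 2·I) g = f
solving from the highest basis element down gives g = -(4/25)cos x - (22/25)sin x
check: G g = -(33/25)cos x + (6/25)sin x
so G g − 2·g = -cos x + 2sin x = f ✓
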